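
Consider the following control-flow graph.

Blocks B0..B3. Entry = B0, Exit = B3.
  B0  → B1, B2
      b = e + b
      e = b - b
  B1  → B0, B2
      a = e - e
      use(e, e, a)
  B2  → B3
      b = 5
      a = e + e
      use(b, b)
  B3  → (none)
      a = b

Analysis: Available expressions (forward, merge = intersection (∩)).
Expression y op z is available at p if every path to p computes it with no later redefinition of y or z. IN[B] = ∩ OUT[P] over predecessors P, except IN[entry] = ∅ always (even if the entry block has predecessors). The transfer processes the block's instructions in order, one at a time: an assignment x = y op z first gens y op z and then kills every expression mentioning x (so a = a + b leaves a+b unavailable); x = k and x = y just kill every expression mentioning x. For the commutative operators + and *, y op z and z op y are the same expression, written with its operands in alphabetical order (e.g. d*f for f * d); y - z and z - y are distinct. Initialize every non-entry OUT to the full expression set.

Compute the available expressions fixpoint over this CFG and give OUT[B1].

Answer: {b-b, e-e}

Trace:
Per-block solution:
  B0:  IN={}  OUT={b-b}
  B1:  IN={b-b}  OUT={b-b, e-e}
  B2:  IN={b-b}  OUT={e+e}
  B3:  IN={e+e}  OUT={e+e}

Merge at B1: IN[B1] = OUT[B0] = {b-b}
Applying B1's transfer function to that IN value gives OUT[B1] (row B1 above).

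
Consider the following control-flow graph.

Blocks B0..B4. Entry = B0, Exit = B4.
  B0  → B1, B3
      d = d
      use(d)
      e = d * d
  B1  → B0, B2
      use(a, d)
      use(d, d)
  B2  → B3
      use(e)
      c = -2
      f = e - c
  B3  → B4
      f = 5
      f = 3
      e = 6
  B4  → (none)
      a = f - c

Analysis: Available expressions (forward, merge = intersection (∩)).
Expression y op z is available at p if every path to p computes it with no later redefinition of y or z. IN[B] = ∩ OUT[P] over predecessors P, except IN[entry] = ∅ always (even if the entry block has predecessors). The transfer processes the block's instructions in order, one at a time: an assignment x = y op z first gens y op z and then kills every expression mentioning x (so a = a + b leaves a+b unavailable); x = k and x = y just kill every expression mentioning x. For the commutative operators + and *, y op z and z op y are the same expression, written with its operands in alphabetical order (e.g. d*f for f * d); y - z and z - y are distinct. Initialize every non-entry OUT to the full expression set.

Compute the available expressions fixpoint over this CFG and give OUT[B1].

Converged values:
  B0:  IN={}  OUT={d*d}
  B1:  IN={d*d}  OUT={d*d}
  B2:  IN={d*d}  OUT={d*d, e-c}
  B3:  IN={d*d}  OUT={d*d}
  B4:  IN={d*d}  OUT={d*d, f-c}

Merge at B1: IN[B1] = OUT[B0] = {d*d}
Applying B1's transfer function to that IN value gives OUT[B1] (row B1 above).

Answer: {d*d}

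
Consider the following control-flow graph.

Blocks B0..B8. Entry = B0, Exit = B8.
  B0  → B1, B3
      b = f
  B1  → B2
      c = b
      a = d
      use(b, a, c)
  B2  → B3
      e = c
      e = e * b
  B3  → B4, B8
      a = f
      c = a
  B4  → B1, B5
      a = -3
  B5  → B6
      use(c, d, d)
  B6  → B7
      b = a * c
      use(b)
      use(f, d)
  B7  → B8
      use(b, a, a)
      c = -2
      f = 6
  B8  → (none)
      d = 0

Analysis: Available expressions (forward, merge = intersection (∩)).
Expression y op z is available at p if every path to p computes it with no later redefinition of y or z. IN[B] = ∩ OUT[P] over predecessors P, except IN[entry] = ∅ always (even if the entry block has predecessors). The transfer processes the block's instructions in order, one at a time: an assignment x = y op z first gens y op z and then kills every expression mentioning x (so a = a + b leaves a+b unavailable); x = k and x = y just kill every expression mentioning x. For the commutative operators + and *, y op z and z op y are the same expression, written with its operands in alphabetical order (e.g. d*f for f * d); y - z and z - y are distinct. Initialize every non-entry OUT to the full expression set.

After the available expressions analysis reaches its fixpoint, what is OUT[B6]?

Answer: {a*c}

Derivation:
Fixpoint table:
  B0:  IN={}  OUT={}
  B1:  IN={}  OUT={}
  B2:  IN={}  OUT={}
  B3:  IN={}  OUT={}
  B4:  IN={}  OUT={}
  B5:  IN={}  OUT={}
  B6:  IN={}  OUT={a*c}
  B7:  IN={a*c}  OUT={}
  B8:  IN={}  OUT={}

Merge at B6: IN[B6] = OUT[B5] = {}
Applying B6's transfer function to that IN value gives OUT[B6] (row B6 above).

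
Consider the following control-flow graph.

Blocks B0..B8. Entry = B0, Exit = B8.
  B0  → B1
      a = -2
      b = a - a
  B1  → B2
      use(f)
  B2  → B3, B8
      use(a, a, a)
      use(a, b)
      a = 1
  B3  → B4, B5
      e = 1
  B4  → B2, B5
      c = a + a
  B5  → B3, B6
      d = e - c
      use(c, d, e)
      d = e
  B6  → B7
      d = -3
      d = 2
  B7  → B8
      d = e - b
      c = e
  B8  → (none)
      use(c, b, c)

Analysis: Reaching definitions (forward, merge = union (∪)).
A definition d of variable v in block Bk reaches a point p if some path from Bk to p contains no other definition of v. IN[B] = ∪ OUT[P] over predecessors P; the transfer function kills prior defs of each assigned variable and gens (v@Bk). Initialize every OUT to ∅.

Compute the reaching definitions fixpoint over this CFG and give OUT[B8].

Converged values:
  B0:  IN={}  OUT={a@B0, b@B0}
  B1:  IN={a@B0, b@B0}  OUT={a@B0, b@B0}
  B2:  IN={a@B0, a@B2, b@B0, c@B4, d@B5, e@B3}  OUT={a@B2, b@B0, c@B4, d@B5, e@B3}
  B3:  IN={a@B2, b@B0, c@B4, d@B5, e@B3}  OUT={a@B2, b@B0, c@B4, d@B5, e@B3}
  B4:  IN={a@B2, b@B0, c@B4, d@B5, e@B3}  OUT={a@B2, b@B0, c@B4, d@B5, e@B3}
  B5:  IN={a@B2, b@B0, c@B4, d@B5, e@B3}  OUT={a@B2, b@B0, c@B4, d@B5, e@B3}
  B6:  IN={a@B2, b@B0, c@B4, d@B5, e@B3}  OUT={a@B2, b@B0, c@B4, d@B6, e@B3}
  B7:  IN={a@B2, b@B0, c@B4, d@B6, e@B3}  OUT={a@B2, b@B0, c@B7, d@B7, e@B3}
  B8:  IN={a@B2, b@B0, c@B4, c@B7, d@B5, d@B7, e@B3}  OUT={a@B2, b@B0, c@B4, c@B7, d@B5, d@B7, e@B3}

Merge at B8: IN[B8] = OUT[B2] ⊔ OUT[B7] = {a@B2, b@B0, c@B4, c@B7, d@B5, d@B7, e@B3}
Applying B8's transfer function to that IN value gives OUT[B8] (row B8 above).

Answer: {a@B2, b@B0, c@B4, c@B7, d@B5, d@B7, e@B3}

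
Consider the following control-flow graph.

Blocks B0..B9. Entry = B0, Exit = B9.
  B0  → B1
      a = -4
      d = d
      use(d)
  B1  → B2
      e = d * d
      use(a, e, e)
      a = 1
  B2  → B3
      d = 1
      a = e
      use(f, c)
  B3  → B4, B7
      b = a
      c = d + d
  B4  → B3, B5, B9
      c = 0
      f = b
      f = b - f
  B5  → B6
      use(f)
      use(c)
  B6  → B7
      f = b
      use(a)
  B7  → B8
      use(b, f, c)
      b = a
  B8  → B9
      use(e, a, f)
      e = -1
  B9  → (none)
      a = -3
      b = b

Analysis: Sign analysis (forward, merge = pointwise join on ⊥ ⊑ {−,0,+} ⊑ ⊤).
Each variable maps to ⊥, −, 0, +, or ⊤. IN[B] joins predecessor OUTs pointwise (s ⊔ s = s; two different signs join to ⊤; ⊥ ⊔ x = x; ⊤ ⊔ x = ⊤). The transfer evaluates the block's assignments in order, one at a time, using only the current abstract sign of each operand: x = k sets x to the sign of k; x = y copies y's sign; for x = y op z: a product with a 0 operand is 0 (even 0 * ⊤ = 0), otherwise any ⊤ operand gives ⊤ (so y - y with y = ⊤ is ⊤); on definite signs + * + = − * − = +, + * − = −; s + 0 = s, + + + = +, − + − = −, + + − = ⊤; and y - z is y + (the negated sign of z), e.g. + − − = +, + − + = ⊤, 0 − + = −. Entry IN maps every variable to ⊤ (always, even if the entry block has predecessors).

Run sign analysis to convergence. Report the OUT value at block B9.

Answer: {a: -, b: ⊤, c: ⊤, d: +, e: ⊤, f: ⊤}

Trace:
Per-block solution:
  B0:  IN=(all ⊤)  OUT={a:-; rest ⊤}
  B1:  IN={a:-; rest ⊤}  OUT={a:+; rest ⊤}
  B2:  IN={a:+; rest ⊤}  OUT={d:+; rest ⊤}
  B3:  IN={d:+; rest ⊤}  OUT={c:+, d:+; rest ⊤}
  B4:  IN={c:+, d:+; rest ⊤}  OUT={c:0, d:+; rest ⊤}
  B5:  IN={c:0, d:+; rest ⊤}  OUT={c:0, d:+; rest ⊤}
  B6:  IN={c:0, d:+; rest ⊤}  OUT={c:0, d:+; rest ⊤}
  B7:  IN={d:+; rest ⊤}  OUT={d:+; rest ⊤}
  B8:  IN={d:+; rest ⊤}  OUT={d:+, e:-; rest ⊤}
  B9:  IN={d:+; rest ⊤}  OUT={a:-, d:+; rest ⊤}

Merge at B9: IN[B9] = OUT[B4] ⊔ OUT[B8] = {a: ⊤, b: ⊤, c: ⊤, d: +, e: ⊤, f: ⊤}
Applying B9's transfer function to that IN value gives OUT[B9] (row B9 above).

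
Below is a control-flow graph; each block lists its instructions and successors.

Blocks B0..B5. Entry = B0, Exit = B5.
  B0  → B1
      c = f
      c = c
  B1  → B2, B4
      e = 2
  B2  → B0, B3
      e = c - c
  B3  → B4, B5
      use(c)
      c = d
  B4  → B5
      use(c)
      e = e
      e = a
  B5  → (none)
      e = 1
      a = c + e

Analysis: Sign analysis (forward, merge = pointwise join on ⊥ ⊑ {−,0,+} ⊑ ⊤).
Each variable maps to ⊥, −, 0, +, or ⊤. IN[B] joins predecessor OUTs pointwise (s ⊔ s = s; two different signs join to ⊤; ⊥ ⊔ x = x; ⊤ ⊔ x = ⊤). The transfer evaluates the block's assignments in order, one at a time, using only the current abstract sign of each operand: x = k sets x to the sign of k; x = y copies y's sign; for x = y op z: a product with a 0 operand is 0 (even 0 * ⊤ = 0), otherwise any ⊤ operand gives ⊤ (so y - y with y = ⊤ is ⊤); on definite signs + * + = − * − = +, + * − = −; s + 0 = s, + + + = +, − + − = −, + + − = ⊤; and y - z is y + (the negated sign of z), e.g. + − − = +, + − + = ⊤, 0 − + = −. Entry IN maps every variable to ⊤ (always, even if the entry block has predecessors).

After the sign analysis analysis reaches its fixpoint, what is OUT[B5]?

Fixpoint table:
  B0:   IN=(all ⊤)   OUT=(all ⊤)
  B1:   IN=(all ⊤)   OUT={e:+; rest ⊤}
  B2:   IN={e:+; rest ⊤}   OUT=(all ⊤)
  B3:   IN=(all ⊤)   OUT=(all ⊤)
  B4:   IN=(all ⊤)   OUT=(all ⊤)
  B5:   IN=(all ⊤)   OUT={e:+; rest ⊤}

Merge at B5: IN[B5] = OUT[B3] ⊔ OUT[B4] = {a: ⊤, b: ⊤, c: ⊤, d: ⊤, e: ⊤, f: ⊤}
Applying B5's transfer function to that IN value gives OUT[B5] (row B5 above).

Answer: {a: ⊤, b: ⊤, c: ⊤, d: ⊤, e: +, f: ⊤}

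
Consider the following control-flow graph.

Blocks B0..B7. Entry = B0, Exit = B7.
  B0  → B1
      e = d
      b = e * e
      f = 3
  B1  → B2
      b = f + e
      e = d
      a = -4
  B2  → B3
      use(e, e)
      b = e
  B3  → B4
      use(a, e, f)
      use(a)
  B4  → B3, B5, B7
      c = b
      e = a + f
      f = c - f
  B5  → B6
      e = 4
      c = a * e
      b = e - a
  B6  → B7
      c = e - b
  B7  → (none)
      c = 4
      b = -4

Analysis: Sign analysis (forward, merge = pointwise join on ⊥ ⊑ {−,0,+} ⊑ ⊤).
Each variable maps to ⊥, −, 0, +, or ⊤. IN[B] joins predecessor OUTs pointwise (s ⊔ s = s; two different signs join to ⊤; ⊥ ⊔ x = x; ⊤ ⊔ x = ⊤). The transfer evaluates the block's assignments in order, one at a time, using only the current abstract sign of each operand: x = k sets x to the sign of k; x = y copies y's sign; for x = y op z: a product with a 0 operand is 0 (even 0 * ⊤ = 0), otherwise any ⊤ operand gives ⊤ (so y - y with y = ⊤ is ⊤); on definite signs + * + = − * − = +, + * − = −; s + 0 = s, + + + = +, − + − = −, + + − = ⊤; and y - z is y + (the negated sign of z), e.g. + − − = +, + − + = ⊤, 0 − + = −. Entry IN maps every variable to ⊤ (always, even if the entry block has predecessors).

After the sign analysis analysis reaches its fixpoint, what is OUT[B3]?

Answer: {a: -, b: ⊤, c: ⊤, d: ⊤, e: ⊤, f: ⊤}

Derivation:
Converged values:
  B0: | IN=(all ⊤) | OUT={f:+; rest ⊤}
  B1: | IN={f:+; rest ⊤} | OUT={a:-, f:+; rest ⊤}
  B2: | IN={a:-, f:+; rest ⊤} | OUT={a:-, f:+; rest ⊤}
  B3: | IN={a:-; rest ⊤} | OUT={a:-; rest ⊤}
  B4: | IN={a:-; rest ⊤} | OUT={a:-; rest ⊤}
  B5: | IN={a:-; rest ⊤} | OUT={a:-, b:+, c:-, e:+; rest ⊤}
  B6: | IN={a:-, b:+, c:-, e:+; rest ⊤} | OUT={a:-, b:+, e:+; rest ⊤}
  B7: | IN={a:-; rest ⊤} | OUT={a:-, b:-, c:+; rest ⊤}

Merge at B3: IN[B3] = OUT[B2] ⊔ OUT[B4] = {a: -, b: ⊤, c: ⊤, d: ⊤, e: ⊤, f: ⊤}
Applying B3's transfer function to that IN value gives OUT[B3] (row B3 above).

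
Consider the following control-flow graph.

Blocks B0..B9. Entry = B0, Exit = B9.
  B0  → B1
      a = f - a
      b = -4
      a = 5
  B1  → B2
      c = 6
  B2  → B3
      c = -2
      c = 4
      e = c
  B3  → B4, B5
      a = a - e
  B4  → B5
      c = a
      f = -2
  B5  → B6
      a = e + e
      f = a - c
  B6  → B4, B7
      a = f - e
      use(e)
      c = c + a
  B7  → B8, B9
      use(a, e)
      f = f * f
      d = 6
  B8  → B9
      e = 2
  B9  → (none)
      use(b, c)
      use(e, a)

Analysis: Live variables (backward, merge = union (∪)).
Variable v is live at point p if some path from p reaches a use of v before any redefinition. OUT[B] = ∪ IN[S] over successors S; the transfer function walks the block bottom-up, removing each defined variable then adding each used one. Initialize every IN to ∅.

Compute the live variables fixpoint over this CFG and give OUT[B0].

Per-block solution:
  B0: | IN={a, f} | OUT={a, b}
  B1: | IN={a, b} | OUT={a, b}
  B2: | IN={a, b} | OUT={a, b, c, e}
  B3: | IN={a, b, c, e} | OUT={a, b, c, e}
  B4: | IN={a, b, e} | OUT={b, c, e}
  B5: | IN={b, c, e} | OUT={b, c, e, f}
  B6: | IN={b, c, e, f} | OUT={a, b, c, e, f}
  B7: | IN={a, b, c, e, f} | OUT={a, b, c, e}
  B8: | IN={a, b, c} | OUT={a, b, c, e}
  B9: | IN={a, b, c, e} | OUT={}

Merge at B0: OUT[B0] = IN[B1] = {a, b}

Answer: {a, b}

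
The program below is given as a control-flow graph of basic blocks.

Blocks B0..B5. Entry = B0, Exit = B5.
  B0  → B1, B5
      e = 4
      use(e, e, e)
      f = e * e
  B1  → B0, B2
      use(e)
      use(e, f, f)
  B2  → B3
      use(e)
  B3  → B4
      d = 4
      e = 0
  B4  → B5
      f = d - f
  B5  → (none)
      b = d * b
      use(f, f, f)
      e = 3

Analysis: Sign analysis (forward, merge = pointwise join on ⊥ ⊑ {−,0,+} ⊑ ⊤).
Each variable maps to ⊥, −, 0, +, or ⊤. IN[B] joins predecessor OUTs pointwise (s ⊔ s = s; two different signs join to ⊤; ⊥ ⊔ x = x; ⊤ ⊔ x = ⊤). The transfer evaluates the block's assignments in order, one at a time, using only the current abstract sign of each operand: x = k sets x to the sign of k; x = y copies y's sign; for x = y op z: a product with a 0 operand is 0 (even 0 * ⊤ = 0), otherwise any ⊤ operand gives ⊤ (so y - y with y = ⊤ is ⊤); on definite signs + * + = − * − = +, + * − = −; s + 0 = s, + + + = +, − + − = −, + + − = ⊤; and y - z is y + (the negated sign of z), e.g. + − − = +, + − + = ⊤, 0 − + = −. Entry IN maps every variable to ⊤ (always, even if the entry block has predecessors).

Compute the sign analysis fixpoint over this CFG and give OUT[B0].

Answer: {a: ⊤, b: ⊤, c: ⊤, d: ⊤, e: +, f: +}

Trace:
Fixpoint table:
  B0:   IN=(all ⊤)   OUT={e:+, f:+; rest ⊤}
  B1:   IN={e:+, f:+; rest ⊤}   OUT={e:+, f:+; rest ⊤}
  B2:   IN={e:+, f:+; rest ⊤}   OUT={e:+, f:+; rest ⊤}
  B3:   IN={e:+, f:+; rest ⊤}   OUT={d:+, e:0, f:+; rest ⊤}
  B4:   IN={d:+, e:0, f:+; rest ⊤}   OUT={d:+, e:0; rest ⊤}
  B5:   IN=(all ⊤)   OUT={e:+; rest ⊤}

Merge at B0 (entry node, so the boundary value (all ⊤) is joined with the incoming edge(s)): IN[B0] = (all ⊤) ⊔ OUT[B1] = {a: ⊤, b: ⊤, c: ⊤, d: ⊤, e: ⊤, f: ⊤}
Applying B0's transfer function to that IN value gives OUT[B0] (row B0 above).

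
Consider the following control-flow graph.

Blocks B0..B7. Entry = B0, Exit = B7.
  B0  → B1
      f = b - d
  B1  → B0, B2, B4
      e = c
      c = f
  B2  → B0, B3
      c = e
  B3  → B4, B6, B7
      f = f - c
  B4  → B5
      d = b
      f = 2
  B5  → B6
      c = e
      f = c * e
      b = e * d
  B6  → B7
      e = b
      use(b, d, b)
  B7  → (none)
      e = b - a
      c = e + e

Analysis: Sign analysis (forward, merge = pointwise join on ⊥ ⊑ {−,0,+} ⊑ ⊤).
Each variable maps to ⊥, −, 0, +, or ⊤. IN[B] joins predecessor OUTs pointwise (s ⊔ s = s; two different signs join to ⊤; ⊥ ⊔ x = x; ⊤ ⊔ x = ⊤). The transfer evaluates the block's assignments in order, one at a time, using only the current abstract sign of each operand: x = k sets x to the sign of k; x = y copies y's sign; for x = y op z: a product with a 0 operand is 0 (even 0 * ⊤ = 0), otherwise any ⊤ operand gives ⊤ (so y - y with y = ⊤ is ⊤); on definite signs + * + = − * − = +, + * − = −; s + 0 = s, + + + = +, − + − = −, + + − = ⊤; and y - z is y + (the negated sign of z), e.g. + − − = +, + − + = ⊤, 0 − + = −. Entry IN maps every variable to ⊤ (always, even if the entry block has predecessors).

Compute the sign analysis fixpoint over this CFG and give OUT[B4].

Fixpoint table:
  B0: | IN=(all ⊤) | OUT=(all ⊤)
  B1: | IN=(all ⊤) | OUT=(all ⊤)
  B2: | IN=(all ⊤) | OUT=(all ⊤)
  B3: | IN=(all ⊤) | OUT=(all ⊤)
  B4: | IN=(all ⊤) | OUT={f:+; rest ⊤}
  B5: | IN={f:+; rest ⊤} | OUT=(all ⊤)
  B6: | IN=(all ⊤) | OUT=(all ⊤)
  B7: | IN=(all ⊤) | OUT=(all ⊤)

Merge at B4: IN[B4] = OUT[B1] ⊔ OUT[B3] = {a: ⊤, b: ⊤, c: ⊤, d: ⊤, e: ⊤, f: ⊤}
Applying B4's transfer function to that IN value gives OUT[B4] (row B4 above).

Answer: {a: ⊤, b: ⊤, c: ⊤, d: ⊤, e: ⊤, f: +}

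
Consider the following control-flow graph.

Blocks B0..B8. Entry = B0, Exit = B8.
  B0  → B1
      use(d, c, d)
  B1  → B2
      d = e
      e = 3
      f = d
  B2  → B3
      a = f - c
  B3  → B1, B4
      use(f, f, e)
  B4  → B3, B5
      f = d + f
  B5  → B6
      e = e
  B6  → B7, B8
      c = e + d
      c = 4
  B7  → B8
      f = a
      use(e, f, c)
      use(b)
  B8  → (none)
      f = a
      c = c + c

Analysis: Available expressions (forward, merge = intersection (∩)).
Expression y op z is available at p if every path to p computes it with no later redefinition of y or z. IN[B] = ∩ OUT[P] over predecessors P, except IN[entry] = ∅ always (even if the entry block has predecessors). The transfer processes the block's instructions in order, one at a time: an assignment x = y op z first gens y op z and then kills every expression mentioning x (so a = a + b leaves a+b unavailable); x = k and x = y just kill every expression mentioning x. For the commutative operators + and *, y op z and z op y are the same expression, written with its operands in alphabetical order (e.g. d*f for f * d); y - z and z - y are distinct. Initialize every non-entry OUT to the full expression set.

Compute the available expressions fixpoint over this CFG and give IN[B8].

Per-block solution:
  B0:   IN={}   OUT={}
  B1:   IN={}   OUT={}
  B2:   IN={}   OUT={f-c}
  B3:   IN={}   OUT={}
  B4:   IN={}   OUT={}
  B5:   IN={}   OUT={}
  B6:   IN={}   OUT={d+e}
  B7:   IN={d+e}   OUT={d+e}
  B8:   IN={d+e}   OUT={d+e}

Merge at B8: IN[B8] = OUT[B6] ∩ OUT[B7] = {d+e}

Answer: {d+e}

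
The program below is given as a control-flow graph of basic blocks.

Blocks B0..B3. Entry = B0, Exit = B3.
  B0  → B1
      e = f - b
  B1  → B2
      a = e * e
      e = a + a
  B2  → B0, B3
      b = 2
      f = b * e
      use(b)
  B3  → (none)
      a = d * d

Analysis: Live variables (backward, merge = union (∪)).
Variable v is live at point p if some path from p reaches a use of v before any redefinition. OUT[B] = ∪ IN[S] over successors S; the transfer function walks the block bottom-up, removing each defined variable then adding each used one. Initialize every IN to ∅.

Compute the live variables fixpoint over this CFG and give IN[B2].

Answer: {d, e}

Trace:
Converged values:
  B0:  IN={b, d, f}  OUT={d, e}
  B1:  IN={d, e}  OUT={d, e}
  B2:  IN={d, e}  OUT={b, d, f}
  B3:  IN={d}  OUT={}

Merge at B2: OUT[B2] = IN[B0] ⊔ IN[B3] = {b, d, f}
Applying B2's transfer function to that OUT value gives IN[B2] (row B2 above).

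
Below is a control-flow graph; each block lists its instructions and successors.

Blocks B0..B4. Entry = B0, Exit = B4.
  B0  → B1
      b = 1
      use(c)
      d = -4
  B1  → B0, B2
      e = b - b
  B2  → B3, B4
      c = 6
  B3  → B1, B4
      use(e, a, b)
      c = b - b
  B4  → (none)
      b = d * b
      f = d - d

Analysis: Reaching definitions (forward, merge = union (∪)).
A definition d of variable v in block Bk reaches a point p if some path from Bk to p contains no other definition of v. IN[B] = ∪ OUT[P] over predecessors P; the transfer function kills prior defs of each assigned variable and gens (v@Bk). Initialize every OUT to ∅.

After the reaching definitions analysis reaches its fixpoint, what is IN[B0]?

Per-block solution:
  B0: | IN={b@B0, c@B3, d@B0, e@B1} | OUT={b@B0, c@B3, d@B0, e@B1}
  B1: | IN={b@B0, c@B3, d@B0, e@B1} | OUT={b@B0, c@B3, d@B0, e@B1}
  B2: | IN={b@B0, c@B3, d@B0, e@B1} | OUT={b@B0, c@B2, d@B0, e@B1}
  B3: | IN={b@B0, c@B2, d@B0, e@B1} | OUT={b@B0, c@B3, d@B0, e@B1}
  B4: | IN={b@B0, c@B2, c@B3, d@B0, e@B1} | OUT={b@B4, c@B2, c@B3, d@B0, e@B1, f@B4}

Merge at B0 (entry node, so the boundary value {} is joined with the incoming edge(s)): IN[B0] = {} ⊔ OUT[B1] = {b@B0, c@B3, d@B0, e@B1}

Answer: {b@B0, c@B3, d@B0, e@B1}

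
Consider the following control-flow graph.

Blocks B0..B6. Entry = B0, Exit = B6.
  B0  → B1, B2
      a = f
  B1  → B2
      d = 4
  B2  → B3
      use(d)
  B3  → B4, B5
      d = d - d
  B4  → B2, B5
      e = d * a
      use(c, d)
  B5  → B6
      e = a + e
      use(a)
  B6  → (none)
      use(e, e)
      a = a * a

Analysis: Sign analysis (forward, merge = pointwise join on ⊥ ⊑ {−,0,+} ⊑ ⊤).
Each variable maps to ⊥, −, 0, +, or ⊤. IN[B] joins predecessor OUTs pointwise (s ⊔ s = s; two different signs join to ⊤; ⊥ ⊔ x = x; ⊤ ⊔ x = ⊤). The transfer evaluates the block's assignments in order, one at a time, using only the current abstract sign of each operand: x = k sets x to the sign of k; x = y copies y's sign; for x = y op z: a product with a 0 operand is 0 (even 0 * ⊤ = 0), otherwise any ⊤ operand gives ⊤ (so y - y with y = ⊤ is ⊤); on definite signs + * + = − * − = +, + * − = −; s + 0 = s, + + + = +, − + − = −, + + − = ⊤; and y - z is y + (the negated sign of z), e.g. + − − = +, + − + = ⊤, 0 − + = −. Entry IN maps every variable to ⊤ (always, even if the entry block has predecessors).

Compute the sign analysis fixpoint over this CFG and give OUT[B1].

Answer: {a: ⊤, b: ⊤, c: ⊤, d: +, e: ⊤, f: ⊤}

Trace:
Fixpoint table:
  B0:   IN=(all ⊤)   OUT=(all ⊤)
  B1:   IN=(all ⊤)   OUT={d:+; rest ⊤}
  B2:   IN=(all ⊤)   OUT=(all ⊤)
  B3:   IN=(all ⊤)   OUT=(all ⊤)
  B4:   IN=(all ⊤)   OUT=(all ⊤)
  B5:   IN=(all ⊤)   OUT=(all ⊤)
  B6:   IN=(all ⊤)   OUT=(all ⊤)

Merge at B1: IN[B1] = OUT[B0] = {a: ⊤, b: ⊤, c: ⊤, d: ⊤, e: ⊤, f: ⊤}
Applying B1's transfer function to that IN value gives OUT[B1] (row B1 above).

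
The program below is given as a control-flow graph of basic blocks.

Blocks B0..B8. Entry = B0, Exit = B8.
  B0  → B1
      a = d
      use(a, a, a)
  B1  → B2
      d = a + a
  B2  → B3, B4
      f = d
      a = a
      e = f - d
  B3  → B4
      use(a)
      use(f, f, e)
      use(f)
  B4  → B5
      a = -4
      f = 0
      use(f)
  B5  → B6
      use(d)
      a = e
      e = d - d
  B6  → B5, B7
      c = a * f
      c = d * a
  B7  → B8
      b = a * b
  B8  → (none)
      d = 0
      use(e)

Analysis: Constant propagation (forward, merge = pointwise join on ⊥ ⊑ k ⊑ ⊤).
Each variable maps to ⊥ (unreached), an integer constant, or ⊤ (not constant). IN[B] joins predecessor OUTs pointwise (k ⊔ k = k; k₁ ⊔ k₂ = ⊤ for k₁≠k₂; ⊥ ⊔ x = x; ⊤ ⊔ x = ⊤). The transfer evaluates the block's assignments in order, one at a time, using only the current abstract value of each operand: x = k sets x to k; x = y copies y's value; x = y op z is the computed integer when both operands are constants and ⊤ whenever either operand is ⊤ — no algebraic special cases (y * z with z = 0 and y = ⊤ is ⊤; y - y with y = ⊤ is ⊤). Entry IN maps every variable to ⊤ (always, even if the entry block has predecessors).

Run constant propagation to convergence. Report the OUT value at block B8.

Answer: {a: ⊤, b: ⊤, c: ⊤, d: 0, e: ⊤, f: 0}

Derivation:
Converged values:
  B0: | IN=(all ⊤) | OUT=(all ⊤)
  B1: | IN=(all ⊤) | OUT=(all ⊤)
  B2: | IN=(all ⊤) | OUT=(all ⊤)
  B3: | IN=(all ⊤) | OUT=(all ⊤)
  B4: | IN=(all ⊤) | OUT={a:-4, f:0; rest ⊤}
  B5: | IN={f:0; rest ⊤} | OUT={f:0; rest ⊤}
  B6: | IN={f:0; rest ⊤} | OUT={f:0; rest ⊤}
  B7: | IN={f:0; rest ⊤} | OUT={f:0; rest ⊤}
  B8: | IN={f:0; rest ⊤} | OUT={d:0, f:0; rest ⊤}

Merge at B8: IN[B8] = OUT[B7] = {a: ⊤, b: ⊤, c: ⊤, d: ⊤, e: ⊤, f: 0}
Applying B8's transfer function to that IN value gives OUT[B8] (row B8 above).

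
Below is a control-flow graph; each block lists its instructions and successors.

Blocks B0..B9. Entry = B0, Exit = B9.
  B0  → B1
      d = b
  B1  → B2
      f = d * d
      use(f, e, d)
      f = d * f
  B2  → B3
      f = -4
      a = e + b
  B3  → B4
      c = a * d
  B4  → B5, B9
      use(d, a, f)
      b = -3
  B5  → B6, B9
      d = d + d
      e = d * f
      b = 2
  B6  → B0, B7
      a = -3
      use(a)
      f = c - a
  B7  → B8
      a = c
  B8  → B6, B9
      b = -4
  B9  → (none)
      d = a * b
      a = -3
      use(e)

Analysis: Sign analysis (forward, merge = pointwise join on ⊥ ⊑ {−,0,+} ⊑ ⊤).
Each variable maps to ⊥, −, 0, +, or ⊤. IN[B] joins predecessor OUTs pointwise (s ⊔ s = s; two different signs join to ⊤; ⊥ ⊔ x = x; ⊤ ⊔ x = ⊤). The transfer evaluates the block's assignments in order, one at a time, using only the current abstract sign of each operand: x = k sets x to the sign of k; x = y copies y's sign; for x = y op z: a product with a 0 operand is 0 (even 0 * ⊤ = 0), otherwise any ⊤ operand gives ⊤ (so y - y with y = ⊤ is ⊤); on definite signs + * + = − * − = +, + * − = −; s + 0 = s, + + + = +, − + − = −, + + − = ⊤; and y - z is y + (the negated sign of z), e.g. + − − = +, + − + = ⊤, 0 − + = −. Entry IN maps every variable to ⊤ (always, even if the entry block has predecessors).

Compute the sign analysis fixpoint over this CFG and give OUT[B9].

Answer: {a: -, b: ⊤, c: ⊤, d: ⊤, e: ⊤, f: ⊤}

Working:
Per-block solution:
  B0: | IN=(all ⊤) | OUT=(all ⊤)
  B1: | IN=(all ⊤) | OUT=(all ⊤)
  B2: | IN=(all ⊤) | OUT={f:-; rest ⊤}
  B3: | IN={f:-; rest ⊤} | OUT={f:-; rest ⊤}
  B4: | IN={f:-; rest ⊤} | OUT={b:-, f:-; rest ⊤}
  B5: | IN={b:-, f:-; rest ⊤} | OUT={b:+, f:-; rest ⊤}
  B6: | IN=(all ⊤) | OUT={a:-; rest ⊤}
  B7: | IN={a:-; rest ⊤} | OUT=(all ⊤)
  B8: | IN=(all ⊤) | OUT={b:-; rest ⊤}
  B9: | IN=(all ⊤) | OUT={a:-; rest ⊤}

Merge at B9: IN[B9] = OUT[B4] ⊔ OUT[B5] ⊔ OUT[B8] = {a: ⊤, b: ⊤, c: ⊤, d: ⊤, e: ⊤, f: ⊤}
Applying B9's transfer function to that IN value gives OUT[B9] (row B9 above).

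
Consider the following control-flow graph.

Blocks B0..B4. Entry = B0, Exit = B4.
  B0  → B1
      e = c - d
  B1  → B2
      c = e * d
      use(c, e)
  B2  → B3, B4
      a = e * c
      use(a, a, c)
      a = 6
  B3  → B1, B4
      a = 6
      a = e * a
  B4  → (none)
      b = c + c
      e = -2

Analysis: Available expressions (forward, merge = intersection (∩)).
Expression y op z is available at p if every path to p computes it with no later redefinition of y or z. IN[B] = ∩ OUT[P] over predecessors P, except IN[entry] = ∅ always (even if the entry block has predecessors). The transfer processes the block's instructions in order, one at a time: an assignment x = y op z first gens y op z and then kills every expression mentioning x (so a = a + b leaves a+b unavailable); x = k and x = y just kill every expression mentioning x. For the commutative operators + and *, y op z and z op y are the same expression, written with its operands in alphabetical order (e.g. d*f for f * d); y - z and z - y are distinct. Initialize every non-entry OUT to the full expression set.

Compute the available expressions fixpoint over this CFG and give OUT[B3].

Per-block solution:
  B0:  IN={}  OUT={c-d}
  B1:  IN={}  OUT={d*e}
  B2:  IN={d*e}  OUT={c*e, d*e}
  B3:  IN={c*e, d*e}  OUT={c*e, d*e}
  B4:  IN={c*e, d*e}  OUT={c+c}

Merge at B3: IN[B3] = OUT[B2] = {c*e, d*e}
Applying B3's transfer function to that IN value gives OUT[B3] (row B3 above).

Answer: {c*e, d*e}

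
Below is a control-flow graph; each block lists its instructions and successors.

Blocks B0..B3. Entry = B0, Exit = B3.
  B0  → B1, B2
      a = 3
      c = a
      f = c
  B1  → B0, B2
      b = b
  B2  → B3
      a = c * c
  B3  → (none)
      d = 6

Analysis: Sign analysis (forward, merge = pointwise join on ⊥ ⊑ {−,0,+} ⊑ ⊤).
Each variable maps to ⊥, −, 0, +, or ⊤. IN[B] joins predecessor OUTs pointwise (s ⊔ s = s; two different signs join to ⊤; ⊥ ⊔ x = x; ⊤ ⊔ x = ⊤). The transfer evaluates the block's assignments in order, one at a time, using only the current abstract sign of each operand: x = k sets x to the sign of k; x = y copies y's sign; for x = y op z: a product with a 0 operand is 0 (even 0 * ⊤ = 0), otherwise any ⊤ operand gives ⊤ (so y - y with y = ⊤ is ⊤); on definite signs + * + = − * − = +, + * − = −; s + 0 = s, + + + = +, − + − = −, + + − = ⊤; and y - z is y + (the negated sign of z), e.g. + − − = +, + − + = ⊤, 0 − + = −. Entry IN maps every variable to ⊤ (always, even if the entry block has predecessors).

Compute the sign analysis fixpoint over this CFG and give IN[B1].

Converged values:
  B0:  IN=(all ⊤)  OUT={a:+, c:+, f:+; rest ⊤}
  B1:  IN={a:+, c:+, f:+; rest ⊤}  OUT={a:+, c:+, f:+; rest ⊤}
  B2:  IN={a:+, c:+, f:+; rest ⊤}  OUT={a:+, c:+, f:+; rest ⊤}
  B3:  IN={a:+, c:+, f:+; rest ⊤}  OUT={a:+, c:+, d:+, f:+; rest ⊤}

Merge at B1: IN[B1] = OUT[B0] = {a: +, b: ⊤, c: +, d: ⊤, e: ⊤, f: +}

Answer: {a: +, b: ⊤, c: +, d: ⊤, e: ⊤, f: +}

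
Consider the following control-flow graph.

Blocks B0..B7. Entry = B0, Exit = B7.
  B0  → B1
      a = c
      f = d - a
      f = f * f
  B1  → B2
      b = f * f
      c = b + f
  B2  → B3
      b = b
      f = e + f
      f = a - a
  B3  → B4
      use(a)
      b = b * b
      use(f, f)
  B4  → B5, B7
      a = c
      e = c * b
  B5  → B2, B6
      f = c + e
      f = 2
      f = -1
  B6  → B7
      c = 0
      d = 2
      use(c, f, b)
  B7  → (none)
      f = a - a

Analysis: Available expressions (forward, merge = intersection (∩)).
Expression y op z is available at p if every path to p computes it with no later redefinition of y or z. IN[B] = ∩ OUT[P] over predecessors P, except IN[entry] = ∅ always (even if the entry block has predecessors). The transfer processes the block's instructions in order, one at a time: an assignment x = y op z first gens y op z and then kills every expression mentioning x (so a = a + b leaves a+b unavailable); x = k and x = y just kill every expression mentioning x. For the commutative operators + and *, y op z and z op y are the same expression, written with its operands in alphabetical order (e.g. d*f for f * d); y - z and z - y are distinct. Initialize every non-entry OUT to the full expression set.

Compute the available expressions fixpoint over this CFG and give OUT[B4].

Answer: {b*c}

Working:
Converged values:
  B0:  IN={}  OUT={d-a}
  B1:  IN={d-a}  OUT={b+f, d-a, f*f}
  B2:  IN={}  OUT={a-a}
  B3:  IN={a-a}  OUT={a-a}
  B4:  IN={a-a}  OUT={b*c}
  B5:  IN={b*c}  OUT={b*c, c+e}
  B6:  IN={b*c, c+e}  OUT={}
  B7:  IN={}  OUT={a-a}

Merge at B4: IN[B4] = OUT[B3] = {a-a}
Applying B4's transfer function to that IN value gives OUT[B4] (row B4 above).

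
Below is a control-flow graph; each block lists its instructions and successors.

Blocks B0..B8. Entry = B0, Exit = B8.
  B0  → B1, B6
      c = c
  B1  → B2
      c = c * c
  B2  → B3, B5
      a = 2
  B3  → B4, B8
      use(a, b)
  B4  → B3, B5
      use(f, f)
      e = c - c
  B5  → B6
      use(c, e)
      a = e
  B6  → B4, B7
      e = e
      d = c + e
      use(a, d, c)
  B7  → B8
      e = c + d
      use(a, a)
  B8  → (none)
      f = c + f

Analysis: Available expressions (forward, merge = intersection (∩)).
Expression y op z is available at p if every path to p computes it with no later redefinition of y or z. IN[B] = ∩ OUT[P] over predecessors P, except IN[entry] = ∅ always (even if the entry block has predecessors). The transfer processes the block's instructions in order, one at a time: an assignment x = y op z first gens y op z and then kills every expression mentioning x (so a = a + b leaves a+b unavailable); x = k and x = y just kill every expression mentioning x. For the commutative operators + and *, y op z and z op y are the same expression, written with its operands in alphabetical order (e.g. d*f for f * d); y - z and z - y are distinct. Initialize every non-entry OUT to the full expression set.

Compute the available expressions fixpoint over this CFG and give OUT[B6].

Converged values:
  B0: | IN={} | OUT={}
  B1: | IN={} | OUT={}
  B2: | IN={} | OUT={}
  B3: | IN={} | OUT={}
  B4: | IN={} | OUT={c-c}
  B5: | IN={} | OUT={}
  B6: | IN={} | OUT={c+e}
  B7: | IN={c+e} | OUT={c+d}
  B8: | IN={} | OUT={}

Merge at B6: IN[B6] = OUT[B0] ∩ OUT[B5] = {}
Applying B6's transfer function to that IN value gives OUT[B6] (row B6 above).

Answer: {c+e}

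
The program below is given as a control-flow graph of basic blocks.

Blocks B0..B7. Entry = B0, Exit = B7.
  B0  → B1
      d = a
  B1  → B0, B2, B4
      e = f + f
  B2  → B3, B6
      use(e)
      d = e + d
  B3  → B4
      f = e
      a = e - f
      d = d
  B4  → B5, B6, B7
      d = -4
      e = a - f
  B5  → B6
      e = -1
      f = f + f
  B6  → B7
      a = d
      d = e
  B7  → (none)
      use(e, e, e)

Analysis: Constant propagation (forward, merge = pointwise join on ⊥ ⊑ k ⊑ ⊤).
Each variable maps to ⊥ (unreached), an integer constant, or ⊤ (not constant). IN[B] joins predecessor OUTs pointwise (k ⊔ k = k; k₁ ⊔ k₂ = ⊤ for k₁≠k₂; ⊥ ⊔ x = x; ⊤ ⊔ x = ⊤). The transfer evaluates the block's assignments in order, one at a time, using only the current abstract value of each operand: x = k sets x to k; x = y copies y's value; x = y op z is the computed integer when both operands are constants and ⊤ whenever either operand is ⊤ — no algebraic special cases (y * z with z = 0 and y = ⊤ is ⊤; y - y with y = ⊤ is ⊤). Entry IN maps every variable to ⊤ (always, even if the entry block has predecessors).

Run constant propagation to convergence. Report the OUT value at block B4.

Answer: {a: ⊤, b: ⊤, c: ⊤, d: -4, e: ⊤, f: ⊤}

Working:
Fixpoint table:
  B0:   IN=(all ⊤)   OUT=(all ⊤)
  B1:   IN=(all ⊤)   OUT=(all ⊤)
  B2:   IN=(all ⊤)   OUT=(all ⊤)
  B3:   IN=(all ⊤)   OUT=(all ⊤)
  B4:   IN=(all ⊤)   OUT={d:-4; rest ⊤}
  B5:   IN={d:-4; rest ⊤}   OUT={d:-4, e:-1; rest ⊤}
  B6:   IN=(all ⊤)   OUT=(all ⊤)
  B7:   IN=(all ⊤)   OUT=(all ⊤)

Merge at B4: IN[B4] = OUT[B1] ⊔ OUT[B3] = {a: ⊤, b: ⊤, c: ⊤, d: ⊤, e: ⊤, f: ⊤}
Applying B4's transfer function to that IN value gives OUT[B4] (row B4 above).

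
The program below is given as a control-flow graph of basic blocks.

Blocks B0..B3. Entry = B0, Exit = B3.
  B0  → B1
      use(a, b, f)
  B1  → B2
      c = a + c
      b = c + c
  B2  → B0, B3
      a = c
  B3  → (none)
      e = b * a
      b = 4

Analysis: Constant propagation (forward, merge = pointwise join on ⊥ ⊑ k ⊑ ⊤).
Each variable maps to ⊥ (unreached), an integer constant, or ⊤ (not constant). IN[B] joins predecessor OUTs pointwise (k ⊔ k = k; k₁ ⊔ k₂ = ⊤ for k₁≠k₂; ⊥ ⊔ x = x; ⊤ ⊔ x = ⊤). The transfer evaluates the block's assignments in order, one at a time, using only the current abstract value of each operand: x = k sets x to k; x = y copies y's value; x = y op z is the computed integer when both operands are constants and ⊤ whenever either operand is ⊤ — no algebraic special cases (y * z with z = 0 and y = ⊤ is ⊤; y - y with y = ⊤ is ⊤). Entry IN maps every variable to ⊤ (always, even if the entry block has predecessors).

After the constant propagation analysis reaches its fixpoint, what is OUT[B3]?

Answer: {a: ⊤, b: 4, c: ⊤, d: ⊤, e: ⊤, f: ⊤}

Trace:
Converged values:
  B0: | IN=(all ⊤) | OUT=(all ⊤)
  B1: | IN=(all ⊤) | OUT=(all ⊤)
  B2: | IN=(all ⊤) | OUT=(all ⊤)
  B3: | IN=(all ⊤) | OUT={b:4; rest ⊤}

Merge at B3: IN[B3] = OUT[B2] = {a: ⊤, b: ⊤, c: ⊤, d: ⊤, e: ⊤, f: ⊤}
Applying B3's transfer function to that IN value gives OUT[B3] (row B3 above).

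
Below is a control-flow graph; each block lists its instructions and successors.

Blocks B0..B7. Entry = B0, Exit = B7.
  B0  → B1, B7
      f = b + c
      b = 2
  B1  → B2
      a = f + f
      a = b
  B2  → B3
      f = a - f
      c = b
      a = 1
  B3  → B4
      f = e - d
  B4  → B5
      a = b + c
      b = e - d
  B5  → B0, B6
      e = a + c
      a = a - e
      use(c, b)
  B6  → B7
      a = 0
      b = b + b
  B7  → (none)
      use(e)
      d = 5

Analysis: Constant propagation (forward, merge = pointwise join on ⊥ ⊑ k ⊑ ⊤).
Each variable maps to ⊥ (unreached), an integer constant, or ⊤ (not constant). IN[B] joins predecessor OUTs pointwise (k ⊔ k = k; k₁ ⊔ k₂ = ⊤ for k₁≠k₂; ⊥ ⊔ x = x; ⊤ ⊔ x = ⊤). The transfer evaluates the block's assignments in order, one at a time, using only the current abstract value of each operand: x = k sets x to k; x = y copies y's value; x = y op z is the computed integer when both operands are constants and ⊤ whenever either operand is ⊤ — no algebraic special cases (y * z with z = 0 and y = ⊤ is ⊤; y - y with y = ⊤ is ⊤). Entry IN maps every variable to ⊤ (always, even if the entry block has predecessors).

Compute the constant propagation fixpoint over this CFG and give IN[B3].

Converged values:
  B0:  IN=(all ⊤)  OUT={b:2; rest ⊤}
  B1:  IN={b:2; rest ⊤}  OUT={a:2, b:2; rest ⊤}
  B2:  IN={a:2, b:2; rest ⊤}  OUT={a:1, b:2, c:2; rest ⊤}
  B3:  IN={a:1, b:2, c:2; rest ⊤}  OUT={a:1, b:2, c:2; rest ⊤}
  B4:  IN={a:1, b:2, c:2; rest ⊤}  OUT={a:4, c:2; rest ⊤}
  B5:  IN={a:4, c:2; rest ⊤}  OUT={a:-2, c:2, e:6; rest ⊤}
  B6:  IN={a:-2, c:2, e:6; rest ⊤}  OUT={a:0, c:2, e:6; rest ⊤}
  B7:  IN=(all ⊤)  OUT={d:5; rest ⊤}

Merge at B3: IN[B3] = OUT[B2] = {a: 1, b: 2, c: 2, d: ⊤, e: ⊤, f: ⊤}

Answer: {a: 1, b: 2, c: 2, d: ⊤, e: ⊤, f: ⊤}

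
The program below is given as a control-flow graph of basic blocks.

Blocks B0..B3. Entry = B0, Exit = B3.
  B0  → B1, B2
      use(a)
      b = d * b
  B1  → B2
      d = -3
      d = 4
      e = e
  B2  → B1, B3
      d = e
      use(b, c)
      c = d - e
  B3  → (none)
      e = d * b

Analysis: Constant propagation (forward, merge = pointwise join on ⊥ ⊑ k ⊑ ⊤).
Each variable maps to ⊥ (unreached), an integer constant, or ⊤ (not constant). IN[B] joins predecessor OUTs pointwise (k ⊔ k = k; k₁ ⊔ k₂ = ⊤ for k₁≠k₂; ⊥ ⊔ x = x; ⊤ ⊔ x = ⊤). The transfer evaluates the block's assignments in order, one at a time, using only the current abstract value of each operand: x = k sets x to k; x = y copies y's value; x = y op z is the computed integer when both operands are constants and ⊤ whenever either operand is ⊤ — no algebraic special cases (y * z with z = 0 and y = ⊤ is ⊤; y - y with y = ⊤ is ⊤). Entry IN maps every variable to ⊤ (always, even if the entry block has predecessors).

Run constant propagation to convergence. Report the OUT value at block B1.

Converged values:
  B0:   IN=(all ⊤)   OUT=(all ⊤)
  B1:   IN=(all ⊤)   OUT={d:4; rest ⊤}
  B2:   IN=(all ⊤)   OUT=(all ⊤)
  B3:   IN=(all ⊤)   OUT=(all ⊤)

Merge at B1: IN[B1] = OUT[B0] ⊔ OUT[B2] = {a: ⊤, b: ⊤, c: ⊤, d: ⊤, e: ⊤, f: ⊤}
Applying B1's transfer function to that IN value gives OUT[B1] (row B1 above).

Answer: {a: ⊤, b: ⊤, c: ⊤, d: 4, e: ⊤, f: ⊤}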